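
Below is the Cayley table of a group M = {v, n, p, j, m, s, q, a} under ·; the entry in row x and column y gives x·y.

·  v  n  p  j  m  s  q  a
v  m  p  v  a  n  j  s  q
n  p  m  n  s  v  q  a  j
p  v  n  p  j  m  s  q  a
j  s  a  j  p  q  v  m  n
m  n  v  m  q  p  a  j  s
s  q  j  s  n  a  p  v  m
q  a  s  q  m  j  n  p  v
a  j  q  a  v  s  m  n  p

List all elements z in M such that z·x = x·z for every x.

An element z is central iff its row equals its column in the table.
For v: v·q = s ≠ a = q·v, so v ∉ Z.
Checking each element this way leaves Z(M) = {m, p}.

{m, p}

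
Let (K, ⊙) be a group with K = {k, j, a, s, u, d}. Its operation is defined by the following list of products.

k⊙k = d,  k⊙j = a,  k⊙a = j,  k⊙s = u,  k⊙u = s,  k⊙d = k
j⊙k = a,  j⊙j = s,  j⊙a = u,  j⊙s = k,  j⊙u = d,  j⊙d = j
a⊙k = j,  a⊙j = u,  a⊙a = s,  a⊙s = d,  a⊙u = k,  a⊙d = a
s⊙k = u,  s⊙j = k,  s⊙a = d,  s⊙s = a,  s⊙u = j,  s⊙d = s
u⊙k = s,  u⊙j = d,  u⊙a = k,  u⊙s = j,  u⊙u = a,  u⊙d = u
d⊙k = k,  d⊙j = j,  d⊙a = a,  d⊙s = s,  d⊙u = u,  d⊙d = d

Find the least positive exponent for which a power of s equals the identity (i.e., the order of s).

3

The identity element is d (its row matches the header).
s^1 = s
s^2 = s ⊙ s = a
s^3 = a ⊙ s = d
The first power of s equal to the identity is s^3, so ord(s) = 3.
(Structurally, K here is isomorphic to the cyclic group Z_6.)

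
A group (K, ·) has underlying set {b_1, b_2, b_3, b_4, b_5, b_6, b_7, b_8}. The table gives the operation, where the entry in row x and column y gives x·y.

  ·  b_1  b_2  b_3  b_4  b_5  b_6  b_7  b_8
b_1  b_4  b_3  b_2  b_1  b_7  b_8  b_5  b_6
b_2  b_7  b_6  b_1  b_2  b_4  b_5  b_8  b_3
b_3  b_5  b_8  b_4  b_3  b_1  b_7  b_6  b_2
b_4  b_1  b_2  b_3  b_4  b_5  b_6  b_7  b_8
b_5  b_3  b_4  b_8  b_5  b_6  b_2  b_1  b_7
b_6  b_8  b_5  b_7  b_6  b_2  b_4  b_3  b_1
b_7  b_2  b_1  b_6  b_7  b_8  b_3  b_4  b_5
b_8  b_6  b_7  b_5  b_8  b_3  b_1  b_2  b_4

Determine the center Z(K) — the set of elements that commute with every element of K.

An element z is central iff its row equals its column in the table.
For b_8: b_8·b_5 = b_3 ≠ b_7 = b_5·b_8, so b_8 ∉ Z.
Checking each element this way leaves Z(K) = {b_4, b_6}.

{b_4, b_6}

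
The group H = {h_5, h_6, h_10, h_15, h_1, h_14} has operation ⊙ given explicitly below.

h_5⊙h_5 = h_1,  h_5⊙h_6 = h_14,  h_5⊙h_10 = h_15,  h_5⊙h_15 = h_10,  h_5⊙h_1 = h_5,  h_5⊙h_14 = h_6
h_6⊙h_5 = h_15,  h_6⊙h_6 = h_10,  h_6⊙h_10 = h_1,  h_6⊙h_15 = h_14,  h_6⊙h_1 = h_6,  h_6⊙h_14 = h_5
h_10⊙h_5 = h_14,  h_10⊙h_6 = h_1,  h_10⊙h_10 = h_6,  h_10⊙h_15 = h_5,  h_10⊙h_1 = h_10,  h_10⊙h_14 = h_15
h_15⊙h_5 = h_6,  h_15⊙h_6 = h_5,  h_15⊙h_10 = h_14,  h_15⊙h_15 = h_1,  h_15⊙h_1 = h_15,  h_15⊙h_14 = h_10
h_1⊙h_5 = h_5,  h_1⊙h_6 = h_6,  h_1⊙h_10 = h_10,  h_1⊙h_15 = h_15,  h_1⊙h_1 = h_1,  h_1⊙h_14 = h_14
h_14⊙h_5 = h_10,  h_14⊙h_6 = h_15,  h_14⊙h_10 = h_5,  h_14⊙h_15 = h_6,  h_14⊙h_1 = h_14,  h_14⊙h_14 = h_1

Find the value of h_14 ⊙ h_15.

h_6

Read row h_14, column h_15: h_14 ⊙ h_15 = h_6.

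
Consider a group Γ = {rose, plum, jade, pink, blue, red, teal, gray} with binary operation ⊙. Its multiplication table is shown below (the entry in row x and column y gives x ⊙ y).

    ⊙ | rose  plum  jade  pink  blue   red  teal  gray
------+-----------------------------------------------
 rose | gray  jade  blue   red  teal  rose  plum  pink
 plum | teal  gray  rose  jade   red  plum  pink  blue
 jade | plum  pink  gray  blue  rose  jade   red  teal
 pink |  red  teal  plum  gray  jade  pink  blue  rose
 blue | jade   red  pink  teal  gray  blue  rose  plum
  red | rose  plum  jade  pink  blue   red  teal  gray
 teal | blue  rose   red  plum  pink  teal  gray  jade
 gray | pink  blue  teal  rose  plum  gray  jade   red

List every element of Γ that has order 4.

{blue, jade, pink, plum, rose, teal}

Identity is red. Compute the order of each non-identity element by repeated multiplication:
  rose: rose → gray → pink → red  (order 4)
  plum: plum → gray → blue → red  (order 4)
  jade: jade → gray → teal → red  (order 4)
  pink: pink → gray → rose → red  (order 4)
  blue: blue → gray → plum → red  (order 4)
  teal: teal → gray → jade → red  (order 4)
  gray: gray → red  (order 2)
Elements of order 4: {blue, jade, pink, plum, rose, teal}.
(Structurally, Γ here is isomorphic to the quaternion group Q_8.)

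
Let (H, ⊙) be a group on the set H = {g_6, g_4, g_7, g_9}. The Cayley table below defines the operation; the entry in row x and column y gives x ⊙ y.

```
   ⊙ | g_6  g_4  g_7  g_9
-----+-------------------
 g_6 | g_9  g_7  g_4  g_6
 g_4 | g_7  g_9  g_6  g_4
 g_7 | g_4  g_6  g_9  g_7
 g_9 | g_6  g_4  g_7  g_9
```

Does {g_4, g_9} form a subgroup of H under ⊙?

{g_4, g_9} contains the identity g_9.
Checking products: every product of two elements of {g_4, g_9} (read from the table) lies in {g_4, g_9}, so the set is closed.
In a finite group, a nonempty closed subset is a subgroup. So {g_4, g_9} ≤ H.

Yes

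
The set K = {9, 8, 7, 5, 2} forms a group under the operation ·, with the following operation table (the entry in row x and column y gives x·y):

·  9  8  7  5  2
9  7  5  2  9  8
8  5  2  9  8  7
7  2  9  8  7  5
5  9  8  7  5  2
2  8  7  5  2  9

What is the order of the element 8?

5

The identity element is 5 (its row matches the header).
8^1 = 8
8^2 = 8·8 = 2
8^3 = 2·8 = 7
8^4 = 7·8 = 9
8^5 = 9·8 = 5
The first power of 8 equal to the identity is 8^5, so ord(8) = 5.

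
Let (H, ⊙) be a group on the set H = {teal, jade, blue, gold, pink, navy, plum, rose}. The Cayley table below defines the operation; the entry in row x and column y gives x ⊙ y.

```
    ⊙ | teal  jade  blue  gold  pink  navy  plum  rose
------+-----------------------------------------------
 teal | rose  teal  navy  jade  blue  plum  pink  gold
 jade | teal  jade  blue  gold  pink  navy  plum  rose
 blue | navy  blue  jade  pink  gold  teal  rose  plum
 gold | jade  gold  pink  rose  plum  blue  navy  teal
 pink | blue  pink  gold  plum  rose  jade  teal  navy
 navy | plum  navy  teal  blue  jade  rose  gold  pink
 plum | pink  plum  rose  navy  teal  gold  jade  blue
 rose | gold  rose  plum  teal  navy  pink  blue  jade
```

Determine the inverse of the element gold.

First locate the identity: row jade matches the header, so jade is the identity.
Scan row gold for jade: gold ⊙ teal = jade. Hence gold^(-1) = teal.

teal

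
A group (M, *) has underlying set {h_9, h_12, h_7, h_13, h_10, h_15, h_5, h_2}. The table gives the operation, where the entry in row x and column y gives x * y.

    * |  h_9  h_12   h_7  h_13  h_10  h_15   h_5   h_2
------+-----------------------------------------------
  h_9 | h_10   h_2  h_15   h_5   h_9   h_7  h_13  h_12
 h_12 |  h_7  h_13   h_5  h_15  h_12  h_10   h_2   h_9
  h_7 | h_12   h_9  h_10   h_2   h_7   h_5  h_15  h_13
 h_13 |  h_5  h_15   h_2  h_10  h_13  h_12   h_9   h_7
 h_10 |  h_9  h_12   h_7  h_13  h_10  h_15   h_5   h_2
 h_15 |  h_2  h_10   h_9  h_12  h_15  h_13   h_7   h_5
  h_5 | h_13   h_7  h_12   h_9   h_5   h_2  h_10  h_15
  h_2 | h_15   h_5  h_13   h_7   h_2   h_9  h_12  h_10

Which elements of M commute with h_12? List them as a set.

{h_10, h_12, h_13, h_15}

Compare row h_12 with column h_12 entry by entry.
h_13 * h_12 = h_15 = h_12 * h_13, so h_13 commutes with h_12.
h_7 * h_12 = h_9 but h_12 * h_7 = h_5, so h_7 does not.
Collecting the elements that commute with h_12: C(h_12) = {h_10, h_12, h_13, h_15}.
(Structurally, M here is isomorphic to the dihedral group D_4.)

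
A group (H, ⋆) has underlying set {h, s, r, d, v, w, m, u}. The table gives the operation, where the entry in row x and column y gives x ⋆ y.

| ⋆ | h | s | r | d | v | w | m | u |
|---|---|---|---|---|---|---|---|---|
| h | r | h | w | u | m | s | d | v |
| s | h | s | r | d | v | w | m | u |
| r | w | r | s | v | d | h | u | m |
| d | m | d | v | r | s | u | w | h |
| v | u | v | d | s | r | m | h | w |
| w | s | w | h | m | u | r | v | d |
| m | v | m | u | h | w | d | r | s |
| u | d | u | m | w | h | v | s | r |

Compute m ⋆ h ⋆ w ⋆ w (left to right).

m ⋆ h = v
v ⋆ w = m
m ⋆ w = d

d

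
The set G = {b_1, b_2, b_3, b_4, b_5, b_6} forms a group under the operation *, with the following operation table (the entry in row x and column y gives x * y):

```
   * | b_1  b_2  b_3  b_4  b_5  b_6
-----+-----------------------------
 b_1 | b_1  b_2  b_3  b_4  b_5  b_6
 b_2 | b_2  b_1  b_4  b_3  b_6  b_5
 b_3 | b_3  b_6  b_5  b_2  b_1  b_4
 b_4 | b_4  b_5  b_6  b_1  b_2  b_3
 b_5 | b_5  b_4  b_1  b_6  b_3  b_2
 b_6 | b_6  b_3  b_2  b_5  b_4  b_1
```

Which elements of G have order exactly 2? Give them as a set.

{b_2, b_4, b_6}

Identity is b_1. Compute the order of each non-identity element by repeated multiplication:
  b_2: b_2 → b_1  (order 2)
  b_3: b_3 → b_5 → b_1  (order 3)
  b_4: b_4 → b_1  (order 2)
  b_5: b_5 → b_3 → b_1  (order 3)
  b_6: b_6 → b_1  (order 2)
Elements of order 2: {b_2, b_4, b_6}.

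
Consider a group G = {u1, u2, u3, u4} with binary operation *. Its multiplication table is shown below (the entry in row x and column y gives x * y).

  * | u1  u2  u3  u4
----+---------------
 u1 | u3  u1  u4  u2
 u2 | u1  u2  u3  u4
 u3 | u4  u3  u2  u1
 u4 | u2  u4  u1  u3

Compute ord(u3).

The identity element is u2 (its row matches the header).
u3^1 = u3
u3^2 = u3 * u3 = u2
The first power of u3 equal to the identity is u3^2, so ord(u3) = 2.

2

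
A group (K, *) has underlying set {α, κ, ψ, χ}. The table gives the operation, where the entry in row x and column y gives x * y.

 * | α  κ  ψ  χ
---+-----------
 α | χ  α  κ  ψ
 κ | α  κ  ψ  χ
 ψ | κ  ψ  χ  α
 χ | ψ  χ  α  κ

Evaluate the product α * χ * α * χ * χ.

α * χ = ψ
ψ * α = κ
κ * χ = χ
χ * χ = κ

κ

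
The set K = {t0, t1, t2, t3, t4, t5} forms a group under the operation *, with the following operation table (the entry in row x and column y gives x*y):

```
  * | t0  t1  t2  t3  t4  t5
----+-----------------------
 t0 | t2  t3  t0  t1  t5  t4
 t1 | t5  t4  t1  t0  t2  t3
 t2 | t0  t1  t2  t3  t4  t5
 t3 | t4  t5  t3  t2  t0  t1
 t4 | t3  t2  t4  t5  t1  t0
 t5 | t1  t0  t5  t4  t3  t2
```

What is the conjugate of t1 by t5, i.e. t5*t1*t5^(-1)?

t4

The identity is t2. In row t5, the entry t2 sits in column t5, so t5^(-1) = t5.
t5*t1 = t0
t0*t5 = t4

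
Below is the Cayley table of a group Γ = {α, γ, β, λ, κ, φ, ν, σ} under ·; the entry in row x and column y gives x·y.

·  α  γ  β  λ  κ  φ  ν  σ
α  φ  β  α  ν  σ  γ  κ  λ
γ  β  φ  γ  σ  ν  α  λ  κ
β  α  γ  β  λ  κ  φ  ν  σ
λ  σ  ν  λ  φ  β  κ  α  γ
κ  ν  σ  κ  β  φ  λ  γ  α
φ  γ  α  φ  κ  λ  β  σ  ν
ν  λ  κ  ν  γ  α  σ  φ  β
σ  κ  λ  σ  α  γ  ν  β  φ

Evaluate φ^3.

φ^1 = φ
φ^2 = φ·φ = β
φ^3 = β·φ = φ

φ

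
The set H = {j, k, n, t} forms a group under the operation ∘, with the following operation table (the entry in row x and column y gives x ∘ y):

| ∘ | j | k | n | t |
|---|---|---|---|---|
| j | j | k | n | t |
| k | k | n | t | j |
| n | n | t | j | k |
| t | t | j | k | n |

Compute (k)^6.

k^1 = k
k^2 = k ∘ k = n
k^3 = n ∘ k = t
k^4 = t ∘ k = j
k^5 = j ∘ k = k
k^6 = k ∘ k = n
(Structurally, H here is isomorphic to the cyclic group Z_4.)

n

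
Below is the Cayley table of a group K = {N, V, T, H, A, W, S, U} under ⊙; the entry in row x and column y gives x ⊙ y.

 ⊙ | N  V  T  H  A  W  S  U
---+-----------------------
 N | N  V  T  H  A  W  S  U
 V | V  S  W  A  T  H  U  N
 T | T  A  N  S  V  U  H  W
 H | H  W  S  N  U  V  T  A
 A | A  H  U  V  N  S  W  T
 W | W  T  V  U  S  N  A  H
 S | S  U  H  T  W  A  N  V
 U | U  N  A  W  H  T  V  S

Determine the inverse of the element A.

First locate the identity: row N matches the header, so N is the identity.
Scan row A for N: A ⊙ A = N. Hence A^(-1) = A.

A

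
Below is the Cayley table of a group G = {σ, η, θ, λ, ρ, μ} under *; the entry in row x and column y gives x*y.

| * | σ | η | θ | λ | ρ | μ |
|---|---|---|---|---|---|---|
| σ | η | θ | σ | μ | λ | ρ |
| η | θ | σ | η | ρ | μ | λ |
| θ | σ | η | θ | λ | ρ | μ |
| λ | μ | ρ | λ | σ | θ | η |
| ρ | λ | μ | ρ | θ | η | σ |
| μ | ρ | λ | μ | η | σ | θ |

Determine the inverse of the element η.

First locate the identity: row θ matches the header, so θ is the identity.
Scan row η for θ: η*σ = θ. Hence η^(-1) = σ.

σ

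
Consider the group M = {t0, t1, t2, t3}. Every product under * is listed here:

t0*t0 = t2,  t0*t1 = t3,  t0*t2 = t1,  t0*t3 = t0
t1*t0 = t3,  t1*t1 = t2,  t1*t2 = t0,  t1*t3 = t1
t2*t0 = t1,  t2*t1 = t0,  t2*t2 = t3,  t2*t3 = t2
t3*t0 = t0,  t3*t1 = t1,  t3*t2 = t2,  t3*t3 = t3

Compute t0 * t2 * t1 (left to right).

t2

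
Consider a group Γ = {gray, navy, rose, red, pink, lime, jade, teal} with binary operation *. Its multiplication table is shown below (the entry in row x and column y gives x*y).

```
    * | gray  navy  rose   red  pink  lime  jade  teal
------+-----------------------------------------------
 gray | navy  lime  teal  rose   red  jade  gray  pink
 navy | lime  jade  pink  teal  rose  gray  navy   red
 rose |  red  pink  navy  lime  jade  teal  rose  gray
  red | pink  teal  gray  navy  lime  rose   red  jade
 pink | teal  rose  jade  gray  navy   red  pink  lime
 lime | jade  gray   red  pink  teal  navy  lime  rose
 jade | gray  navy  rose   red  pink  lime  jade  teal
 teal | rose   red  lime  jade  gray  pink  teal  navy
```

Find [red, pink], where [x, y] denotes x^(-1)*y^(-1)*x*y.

navy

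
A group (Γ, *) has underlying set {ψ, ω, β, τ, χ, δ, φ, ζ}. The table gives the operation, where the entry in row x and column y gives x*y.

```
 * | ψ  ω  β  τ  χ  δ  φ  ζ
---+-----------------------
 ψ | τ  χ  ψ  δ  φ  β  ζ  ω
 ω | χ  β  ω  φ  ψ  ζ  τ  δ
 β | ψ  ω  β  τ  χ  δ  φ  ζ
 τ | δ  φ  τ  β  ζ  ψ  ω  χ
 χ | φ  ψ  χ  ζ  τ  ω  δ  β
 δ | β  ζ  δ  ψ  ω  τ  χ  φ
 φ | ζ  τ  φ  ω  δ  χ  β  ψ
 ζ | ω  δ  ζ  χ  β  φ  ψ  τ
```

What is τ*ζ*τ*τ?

τ*ζ = χ
χ*τ = ζ
ζ*τ = χ

χ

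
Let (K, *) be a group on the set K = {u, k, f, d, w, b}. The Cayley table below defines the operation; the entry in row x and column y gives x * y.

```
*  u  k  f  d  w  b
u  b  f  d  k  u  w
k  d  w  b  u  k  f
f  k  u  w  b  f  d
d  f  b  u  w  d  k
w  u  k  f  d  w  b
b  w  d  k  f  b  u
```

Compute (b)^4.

b

b^1 = b
b^2 = b * b = u
b^3 = u * b = w
b^4 = w * b = b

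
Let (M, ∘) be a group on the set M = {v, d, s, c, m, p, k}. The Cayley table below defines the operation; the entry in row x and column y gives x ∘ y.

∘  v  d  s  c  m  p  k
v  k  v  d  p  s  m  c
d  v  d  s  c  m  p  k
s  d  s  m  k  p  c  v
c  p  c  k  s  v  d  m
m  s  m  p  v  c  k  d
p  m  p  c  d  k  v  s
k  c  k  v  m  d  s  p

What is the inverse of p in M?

First locate the identity: row d matches the header, so d is the identity.
Scan row p for d: p ∘ c = d. Hence p^(-1) = c.

c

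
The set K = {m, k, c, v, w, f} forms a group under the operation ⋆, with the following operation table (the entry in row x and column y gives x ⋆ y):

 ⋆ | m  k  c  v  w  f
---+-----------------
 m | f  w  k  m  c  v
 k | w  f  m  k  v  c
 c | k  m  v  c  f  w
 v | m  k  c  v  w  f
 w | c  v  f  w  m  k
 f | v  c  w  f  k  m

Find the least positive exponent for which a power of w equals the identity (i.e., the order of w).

6

The identity element is v (its row matches the header).
w^1 = w
w^2 = w ⋆ w = m
w^3 = m ⋆ w = c
w^4 = c ⋆ w = f
w^5 = f ⋆ w = k
w^6 = k ⋆ w = v
The first power of w equal to the identity is w^6, so ord(w) = 6.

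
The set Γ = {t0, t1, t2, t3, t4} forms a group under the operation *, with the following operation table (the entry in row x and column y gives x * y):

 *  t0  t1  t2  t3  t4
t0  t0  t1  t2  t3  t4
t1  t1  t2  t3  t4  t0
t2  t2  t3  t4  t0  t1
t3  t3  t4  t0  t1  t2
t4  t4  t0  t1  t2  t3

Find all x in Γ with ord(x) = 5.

{t1, t2, t3, t4}

Identity is t0. Compute the order of each non-identity element by repeated multiplication:
  t1: t1 → t2 → t3 → t4 → t0  (order 5)
  t2: t2 → t4 → t1 → t3 → t0  (order 5)
  t3: t3 → t1 → t4 → t2 → t0  (order 5)
  t4: t4 → t3 → t2 → t1 → t0  (order 5)
Elements of order 5: {t1, t2, t3, t4}.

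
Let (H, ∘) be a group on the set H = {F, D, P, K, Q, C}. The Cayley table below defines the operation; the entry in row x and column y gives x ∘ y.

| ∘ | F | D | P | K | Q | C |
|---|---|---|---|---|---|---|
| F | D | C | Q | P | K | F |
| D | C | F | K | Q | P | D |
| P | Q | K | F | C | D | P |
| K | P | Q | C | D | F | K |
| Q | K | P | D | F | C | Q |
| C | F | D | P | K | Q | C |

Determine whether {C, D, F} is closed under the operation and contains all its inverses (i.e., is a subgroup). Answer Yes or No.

{C, D, F} contains the identity C.
Checking products: every product of two elements of {C, D, F} (read from the table) lies in {C, D, F}, so the set is closed.
In a finite group, a nonempty closed subset is a subgroup. So {C, D, F} ≤ H.

Yes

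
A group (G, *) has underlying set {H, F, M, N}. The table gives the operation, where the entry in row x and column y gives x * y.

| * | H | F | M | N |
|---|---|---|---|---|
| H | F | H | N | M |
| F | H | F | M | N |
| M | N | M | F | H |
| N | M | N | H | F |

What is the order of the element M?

2

The identity element is F (its row matches the header).
M^1 = M
M^2 = M * M = F
The first power of M equal to the identity is M^2, so ord(M) = 2.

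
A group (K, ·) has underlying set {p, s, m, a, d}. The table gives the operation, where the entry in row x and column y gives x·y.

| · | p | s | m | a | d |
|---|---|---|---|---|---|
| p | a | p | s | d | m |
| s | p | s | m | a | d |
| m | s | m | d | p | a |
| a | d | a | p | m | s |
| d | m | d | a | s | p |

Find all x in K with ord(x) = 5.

Identity is s. Compute the order of each non-identity element by repeated multiplication:
  p: p → a → d → m → s  (order 5)
  m: m → d → a → p → s  (order 5)
  a: a → m → p → d → s  (order 5)
  d: d → p → m → a → s  (order 5)
Elements of order 5: {a, d, m, p}.
(Structurally, K here is isomorphic to the cyclic group Z_5.)

{a, d, m, p}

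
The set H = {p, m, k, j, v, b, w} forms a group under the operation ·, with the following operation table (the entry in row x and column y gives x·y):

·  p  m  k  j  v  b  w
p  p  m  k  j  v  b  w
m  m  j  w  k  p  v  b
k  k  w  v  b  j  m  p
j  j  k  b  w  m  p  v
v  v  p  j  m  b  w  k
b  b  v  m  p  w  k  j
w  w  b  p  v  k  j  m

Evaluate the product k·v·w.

k·v = j
j·w = v

v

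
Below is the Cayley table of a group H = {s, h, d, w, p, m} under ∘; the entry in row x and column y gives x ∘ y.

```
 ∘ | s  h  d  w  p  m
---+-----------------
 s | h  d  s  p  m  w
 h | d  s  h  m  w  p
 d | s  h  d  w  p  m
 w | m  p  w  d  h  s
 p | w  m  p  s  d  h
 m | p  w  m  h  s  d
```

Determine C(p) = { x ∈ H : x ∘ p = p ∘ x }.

{d, p}

Compare row p with column p entry by entry.
s ∘ p = m but p ∘ s = w, so s does not.
Collecting the elements that commute with p: C(p) = {d, p}.
(Structurally, H here is isomorphic to the symmetric group S_3.)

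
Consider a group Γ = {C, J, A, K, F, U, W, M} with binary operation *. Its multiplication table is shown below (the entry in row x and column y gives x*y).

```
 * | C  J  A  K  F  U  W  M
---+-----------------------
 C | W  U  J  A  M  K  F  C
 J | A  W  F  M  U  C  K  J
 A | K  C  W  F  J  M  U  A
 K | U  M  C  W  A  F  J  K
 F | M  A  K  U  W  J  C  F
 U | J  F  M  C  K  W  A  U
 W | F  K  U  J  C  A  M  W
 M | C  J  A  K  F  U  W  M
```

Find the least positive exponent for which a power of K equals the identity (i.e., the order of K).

4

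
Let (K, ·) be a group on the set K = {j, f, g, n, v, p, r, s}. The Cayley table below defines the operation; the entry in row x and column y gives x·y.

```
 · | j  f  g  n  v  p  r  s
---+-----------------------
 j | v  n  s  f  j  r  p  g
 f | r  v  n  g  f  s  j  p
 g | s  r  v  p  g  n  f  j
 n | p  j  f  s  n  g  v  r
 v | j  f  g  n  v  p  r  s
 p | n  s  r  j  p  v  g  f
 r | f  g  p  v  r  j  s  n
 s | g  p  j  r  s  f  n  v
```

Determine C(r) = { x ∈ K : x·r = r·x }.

Compare row r with column r entry by entry.
n·r = v = r·n, so n commutes with r.
j·r = p but r·j = f, so j does not.
Collecting the elements that commute with r: C(r) = {n, r, s, v}.

{n, r, s, v}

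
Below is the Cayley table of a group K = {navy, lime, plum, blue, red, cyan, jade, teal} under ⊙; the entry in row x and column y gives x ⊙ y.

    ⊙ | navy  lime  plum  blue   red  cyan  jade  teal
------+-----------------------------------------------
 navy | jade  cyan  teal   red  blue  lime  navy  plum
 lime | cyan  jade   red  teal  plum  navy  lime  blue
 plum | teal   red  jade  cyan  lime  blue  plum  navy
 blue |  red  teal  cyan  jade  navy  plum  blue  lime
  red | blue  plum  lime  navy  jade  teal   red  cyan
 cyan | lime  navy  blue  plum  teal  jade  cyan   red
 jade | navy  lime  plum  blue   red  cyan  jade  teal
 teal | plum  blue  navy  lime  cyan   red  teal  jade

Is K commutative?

Check whether the table is symmetric across its main diagonal.
Every entry (row x, col y) equals the entry (row y, col x), so K is abelian.

Yes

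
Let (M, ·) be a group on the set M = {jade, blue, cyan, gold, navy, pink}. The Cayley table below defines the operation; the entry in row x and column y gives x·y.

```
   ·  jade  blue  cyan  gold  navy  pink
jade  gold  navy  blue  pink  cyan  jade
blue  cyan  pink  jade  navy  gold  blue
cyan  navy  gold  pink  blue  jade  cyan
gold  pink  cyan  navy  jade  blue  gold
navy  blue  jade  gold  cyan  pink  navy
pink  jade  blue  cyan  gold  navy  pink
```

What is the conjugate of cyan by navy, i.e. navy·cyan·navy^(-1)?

blue

The identity is pink. In row navy, the entry pink sits in column navy, so navy^(-1) = navy.
navy·cyan = gold
gold·navy = blue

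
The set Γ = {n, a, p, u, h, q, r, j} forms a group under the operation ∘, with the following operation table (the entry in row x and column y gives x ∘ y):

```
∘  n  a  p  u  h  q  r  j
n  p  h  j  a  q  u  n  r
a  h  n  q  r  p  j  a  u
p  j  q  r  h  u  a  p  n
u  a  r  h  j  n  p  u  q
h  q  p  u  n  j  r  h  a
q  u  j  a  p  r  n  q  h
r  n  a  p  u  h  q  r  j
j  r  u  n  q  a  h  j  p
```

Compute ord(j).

The identity element is r (its row matches the header).
j^1 = j
j^2 = j ∘ j = p
j^3 = p ∘ j = n
j^4 = n ∘ j = r
The first power of j equal to the identity is j^4, so ord(j) = 4.

4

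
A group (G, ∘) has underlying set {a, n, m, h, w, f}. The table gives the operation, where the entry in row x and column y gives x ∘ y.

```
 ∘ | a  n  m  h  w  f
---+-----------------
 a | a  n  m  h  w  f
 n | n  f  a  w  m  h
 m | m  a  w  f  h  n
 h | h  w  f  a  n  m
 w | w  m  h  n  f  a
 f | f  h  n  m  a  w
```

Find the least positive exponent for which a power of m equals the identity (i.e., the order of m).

6

The identity element is a (its row matches the header).
m^1 = m
m^2 = m ∘ m = w
m^3 = w ∘ m = h
m^4 = h ∘ m = f
m^5 = f ∘ m = n
m^6 = n ∘ m = a
The first power of m equal to the identity is m^6, so ord(m) = 6.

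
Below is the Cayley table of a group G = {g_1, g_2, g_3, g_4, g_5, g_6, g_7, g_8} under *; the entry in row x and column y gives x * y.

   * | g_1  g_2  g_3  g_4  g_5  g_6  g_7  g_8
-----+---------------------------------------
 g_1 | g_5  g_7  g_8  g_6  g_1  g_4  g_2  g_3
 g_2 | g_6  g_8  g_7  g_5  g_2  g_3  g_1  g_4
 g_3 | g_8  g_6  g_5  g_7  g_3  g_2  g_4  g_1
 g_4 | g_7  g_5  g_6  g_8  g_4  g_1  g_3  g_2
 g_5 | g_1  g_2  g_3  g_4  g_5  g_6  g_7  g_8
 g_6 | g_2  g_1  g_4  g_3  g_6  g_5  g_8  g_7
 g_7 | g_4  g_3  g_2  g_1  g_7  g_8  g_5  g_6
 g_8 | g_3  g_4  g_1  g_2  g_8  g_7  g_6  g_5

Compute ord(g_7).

2

The identity element is g_5 (its row matches the header).
g_7^1 = g_7
g_7^2 = g_7 * g_7 = g_5
The first power of g_7 equal to the identity is g_7^2, so ord(g_7) = 2.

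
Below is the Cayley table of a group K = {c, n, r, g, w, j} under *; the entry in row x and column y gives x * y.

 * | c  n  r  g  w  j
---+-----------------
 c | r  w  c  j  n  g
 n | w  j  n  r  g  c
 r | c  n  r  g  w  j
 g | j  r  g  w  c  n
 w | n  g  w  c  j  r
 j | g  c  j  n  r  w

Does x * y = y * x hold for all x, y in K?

Check whether the table is symmetric across its main diagonal.
Every entry (row x, col y) equals the entry (row y, col x), so K is abelian.
(In fact K ≅ the cyclic group Z_6.)

Yes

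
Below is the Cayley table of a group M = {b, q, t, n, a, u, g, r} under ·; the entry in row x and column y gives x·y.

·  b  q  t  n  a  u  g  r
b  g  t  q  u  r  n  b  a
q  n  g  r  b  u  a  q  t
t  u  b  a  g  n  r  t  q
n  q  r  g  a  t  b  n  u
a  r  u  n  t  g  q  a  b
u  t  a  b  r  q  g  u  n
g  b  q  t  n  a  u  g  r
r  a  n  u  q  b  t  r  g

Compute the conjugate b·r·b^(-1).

r

The identity is g. In row b, the entry g sits in column b, so b^(-1) = b.
b·r = a
a·b = r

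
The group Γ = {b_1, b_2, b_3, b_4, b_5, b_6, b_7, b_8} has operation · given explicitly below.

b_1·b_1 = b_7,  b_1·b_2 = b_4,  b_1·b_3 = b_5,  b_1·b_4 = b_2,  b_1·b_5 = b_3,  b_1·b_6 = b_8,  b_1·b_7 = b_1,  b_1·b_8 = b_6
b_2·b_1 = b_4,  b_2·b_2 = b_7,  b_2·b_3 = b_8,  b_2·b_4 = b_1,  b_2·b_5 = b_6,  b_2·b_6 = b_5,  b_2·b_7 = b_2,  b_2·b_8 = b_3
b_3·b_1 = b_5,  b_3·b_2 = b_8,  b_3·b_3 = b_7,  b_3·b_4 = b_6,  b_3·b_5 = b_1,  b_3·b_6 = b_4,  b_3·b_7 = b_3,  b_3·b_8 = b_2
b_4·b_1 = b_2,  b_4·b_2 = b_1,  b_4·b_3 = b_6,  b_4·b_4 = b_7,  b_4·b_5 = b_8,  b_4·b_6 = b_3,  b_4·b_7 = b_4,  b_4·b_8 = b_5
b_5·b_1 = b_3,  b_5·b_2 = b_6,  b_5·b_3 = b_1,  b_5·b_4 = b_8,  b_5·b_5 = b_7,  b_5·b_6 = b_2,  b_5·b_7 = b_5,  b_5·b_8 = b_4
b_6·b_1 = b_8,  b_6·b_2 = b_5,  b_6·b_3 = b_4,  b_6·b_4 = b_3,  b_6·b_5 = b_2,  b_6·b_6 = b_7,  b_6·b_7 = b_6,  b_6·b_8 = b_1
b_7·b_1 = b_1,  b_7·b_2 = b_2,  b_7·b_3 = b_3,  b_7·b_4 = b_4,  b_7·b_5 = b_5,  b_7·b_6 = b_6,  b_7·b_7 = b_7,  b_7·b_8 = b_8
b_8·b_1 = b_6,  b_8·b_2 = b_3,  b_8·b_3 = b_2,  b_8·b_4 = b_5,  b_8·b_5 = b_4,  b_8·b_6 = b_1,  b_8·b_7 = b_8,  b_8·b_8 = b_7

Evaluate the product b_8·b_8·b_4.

b_8·b_8 = b_7
b_7·b_4 = b_4

b_4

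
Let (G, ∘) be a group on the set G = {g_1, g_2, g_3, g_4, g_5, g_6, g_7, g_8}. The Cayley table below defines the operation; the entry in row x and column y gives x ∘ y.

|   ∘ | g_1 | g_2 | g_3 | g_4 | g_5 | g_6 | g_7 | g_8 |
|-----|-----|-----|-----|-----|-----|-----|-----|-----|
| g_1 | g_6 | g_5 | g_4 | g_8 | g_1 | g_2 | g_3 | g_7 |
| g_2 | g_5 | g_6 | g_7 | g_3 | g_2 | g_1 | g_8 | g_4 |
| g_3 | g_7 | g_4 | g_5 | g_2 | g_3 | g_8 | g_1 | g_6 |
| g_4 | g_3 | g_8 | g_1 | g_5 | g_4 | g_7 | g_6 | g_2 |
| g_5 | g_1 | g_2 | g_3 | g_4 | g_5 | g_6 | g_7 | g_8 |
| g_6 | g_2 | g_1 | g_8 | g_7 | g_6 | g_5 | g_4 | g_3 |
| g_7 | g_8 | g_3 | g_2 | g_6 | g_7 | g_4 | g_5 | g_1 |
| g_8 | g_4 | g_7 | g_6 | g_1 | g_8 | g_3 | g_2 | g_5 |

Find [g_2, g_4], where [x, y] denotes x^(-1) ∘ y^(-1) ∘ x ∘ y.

g_6

Identity is g_5; from the table g_2^(-1) = g_1 and g_4^(-1) = g_4.
g_1 ∘ g_4 = g_8
g_8 ∘ g_2 = g_7
g_7 ∘ g_4 = g_6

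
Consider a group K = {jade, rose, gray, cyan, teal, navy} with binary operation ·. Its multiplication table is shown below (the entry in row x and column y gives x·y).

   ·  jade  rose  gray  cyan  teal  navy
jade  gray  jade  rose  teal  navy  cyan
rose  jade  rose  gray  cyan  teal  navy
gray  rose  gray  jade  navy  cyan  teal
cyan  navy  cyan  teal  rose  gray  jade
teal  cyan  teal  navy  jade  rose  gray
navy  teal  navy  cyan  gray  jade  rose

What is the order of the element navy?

2

The identity element is rose (its row matches the header).
navy^1 = navy
navy^2 = navy·navy = rose
The first power of navy equal to the identity is navy^2, so ord(navy) = 2.
(Structurally, K here is isomorphic to the symmetric group S_3.)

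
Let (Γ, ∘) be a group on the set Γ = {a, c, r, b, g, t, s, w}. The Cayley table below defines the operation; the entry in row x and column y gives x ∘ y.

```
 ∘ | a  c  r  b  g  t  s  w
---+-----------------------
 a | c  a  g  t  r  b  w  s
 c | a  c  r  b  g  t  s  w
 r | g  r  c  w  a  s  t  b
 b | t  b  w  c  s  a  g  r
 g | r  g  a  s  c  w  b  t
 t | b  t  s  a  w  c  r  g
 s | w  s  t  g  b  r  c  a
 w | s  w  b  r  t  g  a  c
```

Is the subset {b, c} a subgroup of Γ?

Yes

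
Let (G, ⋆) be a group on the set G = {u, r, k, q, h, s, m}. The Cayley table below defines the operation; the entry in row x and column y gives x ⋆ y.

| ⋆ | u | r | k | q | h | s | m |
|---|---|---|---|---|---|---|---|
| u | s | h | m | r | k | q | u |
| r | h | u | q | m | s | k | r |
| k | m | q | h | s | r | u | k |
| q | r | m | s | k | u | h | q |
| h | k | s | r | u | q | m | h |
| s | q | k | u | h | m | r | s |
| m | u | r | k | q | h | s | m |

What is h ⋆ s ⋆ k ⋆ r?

h ⋆ s = m
m ⋆ k = k
k ⋆ r = q
(Structurally, G here is isomorphic to the cyclic group Z_7.)

q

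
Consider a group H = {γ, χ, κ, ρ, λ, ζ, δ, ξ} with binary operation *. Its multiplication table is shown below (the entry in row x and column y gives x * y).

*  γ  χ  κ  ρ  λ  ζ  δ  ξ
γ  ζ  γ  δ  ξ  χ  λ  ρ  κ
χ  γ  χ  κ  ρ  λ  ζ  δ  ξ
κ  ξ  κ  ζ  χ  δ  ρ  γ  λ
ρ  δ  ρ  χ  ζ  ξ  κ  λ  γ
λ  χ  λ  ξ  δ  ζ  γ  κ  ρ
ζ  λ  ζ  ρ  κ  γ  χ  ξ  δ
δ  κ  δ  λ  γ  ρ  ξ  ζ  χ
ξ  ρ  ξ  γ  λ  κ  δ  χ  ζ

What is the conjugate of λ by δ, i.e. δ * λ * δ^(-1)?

γ

The identity is χ. In row δ, the entry χ sits in column ξ, so δ^(-1) = ξ.
δ * λ = ρ
ρ * ξ = γ
(Structurally, H here is isomorphic to the quaternion group Q_8.)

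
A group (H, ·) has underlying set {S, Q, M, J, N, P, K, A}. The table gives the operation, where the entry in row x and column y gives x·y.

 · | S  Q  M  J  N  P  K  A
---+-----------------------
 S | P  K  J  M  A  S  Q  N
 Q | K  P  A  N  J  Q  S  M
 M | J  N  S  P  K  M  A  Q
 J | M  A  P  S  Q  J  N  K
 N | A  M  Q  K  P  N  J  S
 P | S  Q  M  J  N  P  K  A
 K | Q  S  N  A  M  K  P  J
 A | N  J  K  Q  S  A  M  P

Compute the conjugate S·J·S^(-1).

J

The identity is P. In row S, the entry P sits in column S, so S^(-1) = S.
S·J = M
M·S = J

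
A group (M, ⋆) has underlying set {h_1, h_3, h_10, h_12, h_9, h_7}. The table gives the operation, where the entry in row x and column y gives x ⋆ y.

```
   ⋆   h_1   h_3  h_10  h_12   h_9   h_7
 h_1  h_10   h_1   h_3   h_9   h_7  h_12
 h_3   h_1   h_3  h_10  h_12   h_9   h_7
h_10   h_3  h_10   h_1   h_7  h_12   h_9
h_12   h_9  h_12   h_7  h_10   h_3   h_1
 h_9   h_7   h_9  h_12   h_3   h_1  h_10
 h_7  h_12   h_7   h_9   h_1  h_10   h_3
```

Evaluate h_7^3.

h_7^1 = h_7
h_7^2 = h_7 ⋆ h_7 = h_3
h_7^3 = h_3 ⋆ h_7 = h_7

h_7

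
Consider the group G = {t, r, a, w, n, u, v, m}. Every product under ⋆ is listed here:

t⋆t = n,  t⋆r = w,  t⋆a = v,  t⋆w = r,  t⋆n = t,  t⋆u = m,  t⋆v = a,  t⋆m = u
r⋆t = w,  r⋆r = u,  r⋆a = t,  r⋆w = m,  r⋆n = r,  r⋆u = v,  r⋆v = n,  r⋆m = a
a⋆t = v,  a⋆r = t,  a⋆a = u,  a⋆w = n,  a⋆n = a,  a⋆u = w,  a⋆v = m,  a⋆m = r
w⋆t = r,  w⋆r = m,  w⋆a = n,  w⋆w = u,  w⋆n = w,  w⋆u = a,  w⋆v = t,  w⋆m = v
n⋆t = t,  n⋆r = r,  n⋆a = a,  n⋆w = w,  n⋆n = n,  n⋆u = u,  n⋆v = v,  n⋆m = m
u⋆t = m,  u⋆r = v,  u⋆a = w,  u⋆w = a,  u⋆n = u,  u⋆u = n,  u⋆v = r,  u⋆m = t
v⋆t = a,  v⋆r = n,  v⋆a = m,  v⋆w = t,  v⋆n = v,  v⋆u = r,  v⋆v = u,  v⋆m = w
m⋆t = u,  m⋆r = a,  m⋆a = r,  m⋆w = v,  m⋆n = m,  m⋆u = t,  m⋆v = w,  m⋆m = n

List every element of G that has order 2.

{m, t, u}

Identity is n. Compute the order of each non-identity element by repeated multiplication:
  t: t → n  (order 2)
  r: r → u → v → n  (order 4)
  a: a → u → w → n  (order 4)
  w: w → u → a → n  (order 4)
  u: u → n  (order 2)
  v: v → u → r → n  (order 4)
  m: m → n  (order 2)
Elements of order 2: {m, t, u}.
(Structurally, G here is isomorphic to Z_2 x Z_4.)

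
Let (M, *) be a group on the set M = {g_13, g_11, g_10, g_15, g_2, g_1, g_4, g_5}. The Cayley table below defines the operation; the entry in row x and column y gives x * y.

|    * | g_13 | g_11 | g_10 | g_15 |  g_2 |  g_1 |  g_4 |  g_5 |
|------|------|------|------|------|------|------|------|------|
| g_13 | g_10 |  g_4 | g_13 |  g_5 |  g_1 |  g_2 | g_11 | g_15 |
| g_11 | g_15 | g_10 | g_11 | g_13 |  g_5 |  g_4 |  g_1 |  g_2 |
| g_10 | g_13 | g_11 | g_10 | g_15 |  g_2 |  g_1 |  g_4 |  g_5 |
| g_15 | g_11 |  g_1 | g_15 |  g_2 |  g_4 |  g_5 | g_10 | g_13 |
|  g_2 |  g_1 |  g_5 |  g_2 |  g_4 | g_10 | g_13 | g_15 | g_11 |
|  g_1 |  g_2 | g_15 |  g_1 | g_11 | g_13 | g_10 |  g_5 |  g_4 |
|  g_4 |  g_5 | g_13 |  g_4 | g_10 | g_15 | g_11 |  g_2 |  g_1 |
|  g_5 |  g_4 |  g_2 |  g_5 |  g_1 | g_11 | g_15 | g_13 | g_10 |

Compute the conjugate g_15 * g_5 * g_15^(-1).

The identity is g_10. In row g_15, the entry g_10 sits in column g_4, so g_15^(-1) = g_4.
g_15 * g_5 = g_13
g_13 * g_4 = g_11

g_11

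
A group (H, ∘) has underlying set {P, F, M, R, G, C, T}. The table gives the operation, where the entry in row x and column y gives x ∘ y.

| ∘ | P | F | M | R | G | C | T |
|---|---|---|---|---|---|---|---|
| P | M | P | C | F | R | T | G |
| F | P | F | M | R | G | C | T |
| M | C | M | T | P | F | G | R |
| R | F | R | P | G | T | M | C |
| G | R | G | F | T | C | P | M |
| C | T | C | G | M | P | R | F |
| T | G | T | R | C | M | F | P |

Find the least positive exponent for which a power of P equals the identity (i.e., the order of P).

7

The identity element is F (its row matches the header).
P^1 = P
P^2 = P ∘ P = M
P^3 = M ∘ P = C
P^4 = C ∘ P = T
P^5 = T ∘ P = G
P^6 = G ∘ P = R
P^7 = R ∘ P = F
The first power of P equal to the identity is P^7, so ord(P) = 7.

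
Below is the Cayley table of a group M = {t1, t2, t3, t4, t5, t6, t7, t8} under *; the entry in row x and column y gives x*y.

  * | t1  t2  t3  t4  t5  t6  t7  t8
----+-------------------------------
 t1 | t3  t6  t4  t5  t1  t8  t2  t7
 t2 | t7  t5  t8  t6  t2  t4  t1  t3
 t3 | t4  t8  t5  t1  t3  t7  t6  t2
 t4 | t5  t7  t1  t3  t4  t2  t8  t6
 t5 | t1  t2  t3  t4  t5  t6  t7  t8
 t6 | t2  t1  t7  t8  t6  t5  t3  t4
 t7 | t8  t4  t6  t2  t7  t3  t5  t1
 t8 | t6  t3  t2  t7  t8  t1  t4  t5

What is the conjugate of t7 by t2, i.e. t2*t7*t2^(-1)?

The identity is t5. In row t2, the entry t5 sits in column t2, so t2^(-1) = t2.
t2*t7 = t1
t1*t2 = t6

t6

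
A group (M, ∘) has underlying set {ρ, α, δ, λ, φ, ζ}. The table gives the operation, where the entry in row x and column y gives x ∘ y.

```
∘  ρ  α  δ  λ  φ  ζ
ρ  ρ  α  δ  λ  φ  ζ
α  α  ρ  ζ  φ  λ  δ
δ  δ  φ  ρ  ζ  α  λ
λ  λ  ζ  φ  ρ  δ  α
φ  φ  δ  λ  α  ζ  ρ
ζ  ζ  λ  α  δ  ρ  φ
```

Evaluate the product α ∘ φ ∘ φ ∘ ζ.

α ∘ φ = λ
λ ∘ φ = δ
δ ∘ ζ = λ
(Structurally, M here is isomorphic to the symmetric group S_3.)

λ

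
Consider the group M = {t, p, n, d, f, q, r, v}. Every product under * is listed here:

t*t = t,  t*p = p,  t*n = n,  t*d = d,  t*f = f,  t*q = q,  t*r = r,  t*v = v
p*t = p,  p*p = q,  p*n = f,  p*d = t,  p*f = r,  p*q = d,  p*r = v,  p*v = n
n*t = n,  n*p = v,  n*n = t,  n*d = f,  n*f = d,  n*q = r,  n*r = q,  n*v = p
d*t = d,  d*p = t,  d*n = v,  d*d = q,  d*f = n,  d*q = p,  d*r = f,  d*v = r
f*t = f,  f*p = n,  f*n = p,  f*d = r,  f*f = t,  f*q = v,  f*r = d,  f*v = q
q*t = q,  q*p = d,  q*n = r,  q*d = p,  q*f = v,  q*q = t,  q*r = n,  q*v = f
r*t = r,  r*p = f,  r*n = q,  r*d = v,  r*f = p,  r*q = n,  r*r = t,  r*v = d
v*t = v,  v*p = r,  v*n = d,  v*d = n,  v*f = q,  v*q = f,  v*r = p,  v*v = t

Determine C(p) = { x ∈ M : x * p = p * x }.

{d, p, q, t}

Compare row p with column p entry by entry.
q * p = d = p * q, so q commutes with p.
f * p = n but p * f = r, so f does not.
Collecting the elements that commute with p: C(p) = {d, p, q, t}.
(Structurally, M here is isomorphic to the dihedral group D_4.)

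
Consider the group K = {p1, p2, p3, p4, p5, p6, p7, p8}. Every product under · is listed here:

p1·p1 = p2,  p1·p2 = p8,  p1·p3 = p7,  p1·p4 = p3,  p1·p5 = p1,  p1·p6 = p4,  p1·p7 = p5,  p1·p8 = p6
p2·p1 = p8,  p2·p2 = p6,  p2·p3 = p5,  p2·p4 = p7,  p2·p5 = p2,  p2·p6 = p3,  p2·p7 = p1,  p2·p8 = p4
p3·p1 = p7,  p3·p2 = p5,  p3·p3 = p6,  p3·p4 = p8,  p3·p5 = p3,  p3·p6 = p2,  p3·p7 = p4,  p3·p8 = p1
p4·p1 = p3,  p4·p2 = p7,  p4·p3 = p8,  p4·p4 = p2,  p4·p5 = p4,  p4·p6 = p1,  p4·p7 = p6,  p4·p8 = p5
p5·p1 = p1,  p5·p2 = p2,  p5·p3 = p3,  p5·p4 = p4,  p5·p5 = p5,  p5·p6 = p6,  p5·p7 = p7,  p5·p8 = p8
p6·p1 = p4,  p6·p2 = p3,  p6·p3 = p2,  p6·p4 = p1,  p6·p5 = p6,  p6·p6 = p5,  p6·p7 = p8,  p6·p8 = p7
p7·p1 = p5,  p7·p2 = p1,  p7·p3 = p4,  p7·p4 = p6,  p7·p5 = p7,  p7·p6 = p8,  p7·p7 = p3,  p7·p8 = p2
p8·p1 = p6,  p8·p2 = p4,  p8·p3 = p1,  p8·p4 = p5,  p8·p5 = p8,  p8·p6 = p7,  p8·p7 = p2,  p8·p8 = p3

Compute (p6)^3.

p6^1 = p6
p6^2 = p6·p6 = p5
p6^3 = p5·p6 = p6

p6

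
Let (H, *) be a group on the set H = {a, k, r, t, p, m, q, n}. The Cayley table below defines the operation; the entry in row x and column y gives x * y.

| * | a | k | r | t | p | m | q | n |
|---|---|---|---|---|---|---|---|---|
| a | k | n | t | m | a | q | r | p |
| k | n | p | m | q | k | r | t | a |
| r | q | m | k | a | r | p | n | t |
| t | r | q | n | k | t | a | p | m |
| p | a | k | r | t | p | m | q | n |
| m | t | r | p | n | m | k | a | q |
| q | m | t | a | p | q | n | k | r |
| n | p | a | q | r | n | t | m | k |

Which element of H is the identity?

The identity e satisfies e * x = x for all x, so its row in the table reproduces the column headers.
Row p reads: a, k, r, t, p, m, q, n — exactly the header order. So p is the identity.

p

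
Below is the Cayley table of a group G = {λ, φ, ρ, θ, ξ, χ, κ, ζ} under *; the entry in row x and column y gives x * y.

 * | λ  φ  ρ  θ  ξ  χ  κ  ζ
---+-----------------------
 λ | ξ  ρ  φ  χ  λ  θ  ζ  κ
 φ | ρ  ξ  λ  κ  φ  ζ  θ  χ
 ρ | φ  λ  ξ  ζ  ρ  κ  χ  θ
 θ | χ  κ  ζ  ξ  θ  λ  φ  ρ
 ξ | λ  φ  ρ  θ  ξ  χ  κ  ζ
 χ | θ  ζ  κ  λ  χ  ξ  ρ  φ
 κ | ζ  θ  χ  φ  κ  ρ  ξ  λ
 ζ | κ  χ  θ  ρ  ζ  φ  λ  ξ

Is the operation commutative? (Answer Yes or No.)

Yes

Check whether the table is symmetric across its main diagonal.
Every entry (row x, col y) equals the entry (row y, col x), so G is abelian.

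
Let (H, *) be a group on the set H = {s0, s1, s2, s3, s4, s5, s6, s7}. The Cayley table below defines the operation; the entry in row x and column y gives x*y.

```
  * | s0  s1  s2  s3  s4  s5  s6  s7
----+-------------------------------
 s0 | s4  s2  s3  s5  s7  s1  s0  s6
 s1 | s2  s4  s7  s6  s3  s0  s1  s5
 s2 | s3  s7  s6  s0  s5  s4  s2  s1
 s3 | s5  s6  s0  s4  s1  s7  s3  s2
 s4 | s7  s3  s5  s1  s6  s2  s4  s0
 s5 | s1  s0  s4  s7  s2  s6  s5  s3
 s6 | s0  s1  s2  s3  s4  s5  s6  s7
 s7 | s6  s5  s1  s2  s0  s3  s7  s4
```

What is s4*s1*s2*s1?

s2

s4*s1 = s3
s3*s2 = s0
s0*s1 = s2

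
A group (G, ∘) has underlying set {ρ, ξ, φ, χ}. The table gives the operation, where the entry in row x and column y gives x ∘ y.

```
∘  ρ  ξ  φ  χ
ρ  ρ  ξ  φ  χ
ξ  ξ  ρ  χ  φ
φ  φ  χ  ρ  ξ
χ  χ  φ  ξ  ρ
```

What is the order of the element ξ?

The identity element is ρ (its row matches the header).
ξ^1 = ξ
ξ^2 = ξ ∘ ξ = ρ
The first power of ξ equal to the identity is ξ^2, so ord(ξ) = 2.

2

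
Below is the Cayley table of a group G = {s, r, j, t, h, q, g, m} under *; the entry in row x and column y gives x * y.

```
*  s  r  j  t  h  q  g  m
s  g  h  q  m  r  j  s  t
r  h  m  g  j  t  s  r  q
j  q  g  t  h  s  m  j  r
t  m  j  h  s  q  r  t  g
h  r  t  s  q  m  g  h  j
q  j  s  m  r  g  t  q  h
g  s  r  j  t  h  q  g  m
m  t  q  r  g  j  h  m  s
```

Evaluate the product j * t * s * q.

s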